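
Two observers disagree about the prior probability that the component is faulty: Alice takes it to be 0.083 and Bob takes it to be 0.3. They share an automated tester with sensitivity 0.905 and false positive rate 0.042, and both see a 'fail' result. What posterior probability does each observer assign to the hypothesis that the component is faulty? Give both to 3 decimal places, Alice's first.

P('+'|H) = 0.905, P('+'|¬H) = 0.042.
Alice: numerator 0.905·0.083 = 0.075115; evidence = 0.075115+0.042·0.917 = 0.11363; posterior = 0.661.
Bob: numerator 0.905·0.3 = 0.27150; evidence = 0.27150+0.042·0.7 = 0.30090; posterior = 0.902.

Alice: 0.661; Bob: 0.902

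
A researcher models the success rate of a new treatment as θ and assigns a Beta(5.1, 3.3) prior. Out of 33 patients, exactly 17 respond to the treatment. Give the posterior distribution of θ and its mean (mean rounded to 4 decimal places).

Posterior: Beta(22.1, 19.3); mean ≈ 0.5338

Observing 17 successes and 16 failures updates Beta(5.1, 3.3) by adding the success and failure counts to the two shape parameters: α = 5.1+17 = 22.1, β = 3.3+16 = 19.3.
E[θ | data] = 22.1/(22.1+19.3) = 0.5338.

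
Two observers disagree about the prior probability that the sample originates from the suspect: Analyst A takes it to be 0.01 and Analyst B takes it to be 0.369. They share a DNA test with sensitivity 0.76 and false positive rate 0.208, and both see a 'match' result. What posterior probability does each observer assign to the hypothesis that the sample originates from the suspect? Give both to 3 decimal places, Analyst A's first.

Analyst A: 0.036; Analyst B: 0.681

P('+'|H) = 0.76, P('+'|¬H) = 0.208.
Analyst A: numerator 0.76·0.01 = 0.0076000; evidence = 0.0076000+0.208·0.99 = 0.21352; posterior = 0.036.
Analyst B: numerator 0.76·0.369 = 0.28044; evidence = 0.28044+0.208·0.631 = 0.41169; posterior = 0.681.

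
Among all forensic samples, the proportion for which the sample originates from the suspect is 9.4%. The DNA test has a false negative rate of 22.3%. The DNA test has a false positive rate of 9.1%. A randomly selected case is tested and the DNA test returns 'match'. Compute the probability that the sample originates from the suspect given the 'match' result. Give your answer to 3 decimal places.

P(H | E) ≈ 0.470

Write H for 'the sample originates from the suspect'. Prior odds H:¬H = 0.094/0.906 = 0.10375. For the 'match' outcome, the likelihood ratio is 0.777/0.091 = 8.5385.
Posterior odds = 0.10375 × 8.5385 = 0.88589, so P(H|E) = 0.88589/(1+0.88589) = 0.470.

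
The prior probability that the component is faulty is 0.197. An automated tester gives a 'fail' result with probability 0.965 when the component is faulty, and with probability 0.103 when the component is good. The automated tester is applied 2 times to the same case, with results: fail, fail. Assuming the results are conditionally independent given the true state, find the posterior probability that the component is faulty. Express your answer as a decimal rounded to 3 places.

With H the event that the component is faulty, the joint likelihood of the observed sequence is P(data|H) = 0.965·0.965 = 0.93122 and P(data|¬H) = 0.103·0.103 = 0.010609.
Bayes: P(H|data) = 0.197·0.93122 / (0.197·0.93122 + 0.803·0.010609) = 0.18345/0.19197 = 0.9556.

Posterior P(H) ≈ 0.956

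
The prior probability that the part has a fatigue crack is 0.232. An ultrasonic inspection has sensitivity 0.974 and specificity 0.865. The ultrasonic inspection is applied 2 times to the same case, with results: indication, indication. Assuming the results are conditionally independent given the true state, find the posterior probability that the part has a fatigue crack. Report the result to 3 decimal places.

Posterior P(H) ≈ 0.940

With H the event that the part has a fatigue crack, the joint likelihood of the observed sequence is P(data|H) = 0.974·0.974 = 0.94868 and P(data|¬H) = 0.135·0.135 = 0.018225.
Bayes: P(H|data) = 0.232·0.94868 / (0.232·0.94868 + 0.768·0.018225) = 0.22009/0.23409 = 0.9402.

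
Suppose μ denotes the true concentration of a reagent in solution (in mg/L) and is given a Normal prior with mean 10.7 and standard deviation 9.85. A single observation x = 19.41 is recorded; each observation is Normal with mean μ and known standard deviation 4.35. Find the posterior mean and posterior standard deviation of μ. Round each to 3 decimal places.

Prior precision 1/τ₀² = 1/9.85² = 0.0103069; data precision n/σ² = 1/4.35² = 0.0528471.
Posterior precision = 0.0103069 + 0.0528471 = 0.0631540, giving posterior SD = 1/√0.0631540 = 3.979.
Posterior mean = (0.0103069·10.7 + 0.0528471·19.41) / 0.0631540 = 17.989.

Posterior mean ≈ 17.989; posterior SD ≈ 3.979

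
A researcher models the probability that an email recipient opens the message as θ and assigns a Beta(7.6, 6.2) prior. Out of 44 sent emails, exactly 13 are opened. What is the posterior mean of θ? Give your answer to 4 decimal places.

Posterior mean ≈ 0.3564

Observing 13 successes and 31 failures updates Beta(7.6, 6.2) by adding the success and failure counts to the two shape parameters: α = 7.6+13 = 20.6, β = 6.2+31 = 37.2.
E[θ | data] = 20.6/(20.6+37.2) = 0.3564.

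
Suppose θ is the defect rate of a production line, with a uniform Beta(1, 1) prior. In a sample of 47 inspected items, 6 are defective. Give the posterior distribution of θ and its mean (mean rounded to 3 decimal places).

Posterior: Beta(7, 42); mean ≈ 0.143

Observing 6 successes and 41 failures updates Beta(1, 1) by adding the success and failure counts to the two shape parameters: α = 1+6 = 7, β = 1+41 = 42.
Posterior mean = α/(α+β) = 7/49 = 0.143.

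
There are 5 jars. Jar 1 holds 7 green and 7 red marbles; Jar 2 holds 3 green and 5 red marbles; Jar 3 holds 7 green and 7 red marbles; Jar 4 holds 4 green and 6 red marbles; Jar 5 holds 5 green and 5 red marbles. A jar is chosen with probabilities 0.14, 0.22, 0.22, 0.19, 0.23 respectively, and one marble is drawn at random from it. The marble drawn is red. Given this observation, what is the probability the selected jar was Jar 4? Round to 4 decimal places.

Tabulate prior·likelihood by source: [1] prior 0.14, lik 0.5, product 0.07000; [2] prior 0.22, lik 0.625, product 0.1375; [3] prior 0.22, lik 0.5, product 0.1100; [4] prior 0.19, lik 0.6, product 0.1140; [5] prior 0.23, lik 0.5, product 0.1150.
Normalizing constant = 0.54650; the posterior for Jar 4 is its product over the sum, 0.1140/0.54650 = 0.2086.

Posterior probability ≈ 0.2086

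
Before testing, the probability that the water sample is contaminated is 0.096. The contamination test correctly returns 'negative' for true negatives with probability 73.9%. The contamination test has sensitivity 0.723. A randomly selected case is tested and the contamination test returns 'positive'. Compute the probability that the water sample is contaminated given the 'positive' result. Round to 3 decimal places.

P(H | E) ≈ 0.227

Write H for 'the water sample is contaminated'. Prior odds H:¬H = 0.096/0.904 = 0.10619. For the 'positive' outcome, the likelihood ratio is 0.723/0.261 = 2.7701.
Posterior odds = 0.10619 × 2.7701 = 0.29417, so P(H|E) = 0.29417/(1+0.29417) = 0.227.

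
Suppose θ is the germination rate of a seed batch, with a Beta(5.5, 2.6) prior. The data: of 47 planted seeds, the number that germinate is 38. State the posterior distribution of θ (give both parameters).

Posterior: Beta(43.5, 11.6)

The binomial likelihood is conjugate to the Beta prior: with 38 successes and 9 failures, the posterior is Beta(5.5+38, 2.6+9) = Beta(43.5, 11.6).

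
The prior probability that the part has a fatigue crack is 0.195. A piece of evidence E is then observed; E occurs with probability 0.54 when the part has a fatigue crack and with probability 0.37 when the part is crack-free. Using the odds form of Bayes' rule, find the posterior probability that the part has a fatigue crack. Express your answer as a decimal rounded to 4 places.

Posterior probability ≈ 0.2612

Prior odds = 0.195/(1−0.195) = 0.24224. In log-odds, ln(0.24224) = -1.4178.
Add log likelihood ratio: ln(1.4595) = 0.37807.
Posterior log-odds = -1.0398, so posterior odds = exp(-1.0398) = 0.35353. Converting, P(H|E) = 0.35353/1.3535 = 0.2612.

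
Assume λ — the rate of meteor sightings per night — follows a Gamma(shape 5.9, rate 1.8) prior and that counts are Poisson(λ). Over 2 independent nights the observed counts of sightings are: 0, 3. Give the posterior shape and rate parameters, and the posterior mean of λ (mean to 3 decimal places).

Posterior: Gamma(shape=8.9, rate=3.8); mean ≈ 2.342

Total count ∑xᵢ = 3 over n = 2 nights.
Gamma is conjugate to the Poisson likelihood: posterior is Gamma(shape = 5.9+3 = 8.9, rate = 1.8+2 = 3.8).
Posterior mean = shape/rate = 8.9/3.8 = 2.342.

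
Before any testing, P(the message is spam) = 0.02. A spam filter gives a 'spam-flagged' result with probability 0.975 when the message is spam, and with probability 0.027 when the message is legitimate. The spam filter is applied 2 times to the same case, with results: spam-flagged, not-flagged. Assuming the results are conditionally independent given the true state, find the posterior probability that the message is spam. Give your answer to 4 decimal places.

Posterior P(H) ≈ 0.0186

Let H be the event that the message is spam; start with P(H) = 0.02. P('spam-flagged'|H) = 0.975, P('spam-flagged'|¬H) = 0.027.
Update on result 1 ('spam-flagged'): P(H) ← 0.975·0.0200 / (0.975·0.0200 + 0.027·0.9800) = 0.019500/0.045960 = 0.4243.
Update on result 2 ('not-flagged'): P(H) ← 0.025·0.4243 / (0.025·0.4243 + 0.973·0.5757) = 0.010607/0.57078 = 0.0186.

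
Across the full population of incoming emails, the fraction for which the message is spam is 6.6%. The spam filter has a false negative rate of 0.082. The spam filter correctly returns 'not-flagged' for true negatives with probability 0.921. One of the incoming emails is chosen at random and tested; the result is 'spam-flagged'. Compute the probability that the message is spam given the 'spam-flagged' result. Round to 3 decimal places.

Write H for 'the message is spam'. Prior odds H:¬H = 0.066/0.934 = 0.070664. For the 'spam-flagged' outcome, the likelihood ratio is 0.918/0.079 = 11.620.
Posterior odds = 0.070664 × 11.620 = 0.82113, so P(H|E) = 0.82113/(1+0.82113) = 0.451.

P(H | E) ≈ 0.451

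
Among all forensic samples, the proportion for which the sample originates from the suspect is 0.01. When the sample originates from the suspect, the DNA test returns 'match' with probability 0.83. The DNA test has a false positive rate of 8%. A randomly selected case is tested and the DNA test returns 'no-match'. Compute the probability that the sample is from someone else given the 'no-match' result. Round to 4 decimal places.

P(¬H | E) ≈ 0.9981

Write H for 'the sample originates from the suspect'. Prior odds H:¬H = 0.01/0.99 = 0.010101. For the 'no-match' outcome, the likelihood ratio is 0.17/0.92 = 0.18478.
Posterior odds = 0.010101 × 0.18478 = 0.0018665, so P(H|E) = 0.0018665/(1+0.0018665) = 0.0019. Then P(¬H|E) = 1 − 0.0019 = 0.9981.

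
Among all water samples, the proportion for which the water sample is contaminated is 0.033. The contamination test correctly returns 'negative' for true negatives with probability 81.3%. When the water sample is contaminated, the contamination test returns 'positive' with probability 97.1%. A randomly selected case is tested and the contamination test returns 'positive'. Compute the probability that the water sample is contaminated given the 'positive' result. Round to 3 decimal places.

P(H | E) ≈ 0.151

Let H be the event that the water sample is contaminated. P(H) = 0.033, so P(¬H) = 0.967. With E the 'positive' result, P(E|H) = 0.971 and P(E|¬H) = 0.187.
P(E) = 0.971·0.033 + 0.187·0.967 = 0.032043 + 0.18083 = 0.21287.
By Bayes' theorem, P(H|E) = 0.032043 / 0.21287 = 0.151.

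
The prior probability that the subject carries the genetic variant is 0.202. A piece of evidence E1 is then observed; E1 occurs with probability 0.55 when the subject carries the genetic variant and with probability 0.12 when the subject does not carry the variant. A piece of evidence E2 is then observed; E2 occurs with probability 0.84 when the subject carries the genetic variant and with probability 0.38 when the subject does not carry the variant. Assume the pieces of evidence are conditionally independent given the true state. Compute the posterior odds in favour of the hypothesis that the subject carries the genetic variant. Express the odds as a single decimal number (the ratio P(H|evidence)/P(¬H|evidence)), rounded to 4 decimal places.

Prior odds = 0.202/(1−0.202) = 0.25313. In log-odds, ln(0.25313) = -1.3738.
Add log likelihood ratios: ln(4.5833) + ln(2.2105) = 2.3157.
Posterior log-odds = 0.94182, so posterior odds = exp(0.94182) = 2.5646.

Posterior odds ≈ 2.5646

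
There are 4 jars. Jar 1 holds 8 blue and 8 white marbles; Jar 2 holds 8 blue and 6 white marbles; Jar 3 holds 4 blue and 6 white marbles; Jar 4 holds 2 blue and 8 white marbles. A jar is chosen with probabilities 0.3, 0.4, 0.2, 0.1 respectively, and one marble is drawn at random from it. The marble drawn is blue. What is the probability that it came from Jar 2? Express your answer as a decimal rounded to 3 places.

Posterior probability ≈ 0.478

P(blue|Jar 1) = 0.5; P(blue|Jar 2) = 0.5714; P(blue|Jar 3) = 0.4; P(blue|Jar 4) = 0.2.
Prior × likelihood for each source: 0.3·0.5=0.1500, 0.4·0.5714=0.2286, 0.2·0.4=0.08000, 0.1·0.2=0.02000. Summing gives P(blue) = 0.47857.
P(Jar 2 | blue) = 0.2286 / 0.47857 = 0.478.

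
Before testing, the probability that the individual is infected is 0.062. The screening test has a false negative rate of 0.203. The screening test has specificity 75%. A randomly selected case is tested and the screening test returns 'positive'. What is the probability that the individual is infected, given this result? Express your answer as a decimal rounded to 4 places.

P(H | E) ≈ 0.1740

Write H for 'the individual is infected'. Prior odds H:¬H = 0.062/0.938 = 0.066098. For the 'positive' outcome, the likelihood ratio is 0.797/0.25 = 3.1880.
Posterior odds = 0.066098 × 3.1880 = 0.21072, so P(H|E) = 0.21072/(1+0.21072) = 0.1740.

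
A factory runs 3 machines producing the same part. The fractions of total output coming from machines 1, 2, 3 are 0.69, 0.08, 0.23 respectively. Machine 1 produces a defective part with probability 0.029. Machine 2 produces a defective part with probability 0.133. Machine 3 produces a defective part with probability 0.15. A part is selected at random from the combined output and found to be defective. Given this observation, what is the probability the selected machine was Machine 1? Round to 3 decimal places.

Posterior probability ≈ 0.307

Tabulate prior·likelihood by source: [1] prior 0.69, lik 0.029, product 0.02001; [2] prior 0.08, lik 0.133, product 0.01064; [3] prior 0.23, lik 0.15, product 0.03450.
Normalizing constant = 0.065150; the posterior for Machine 1 is its product over the sum, 0.02001/0.065150 = 0.307.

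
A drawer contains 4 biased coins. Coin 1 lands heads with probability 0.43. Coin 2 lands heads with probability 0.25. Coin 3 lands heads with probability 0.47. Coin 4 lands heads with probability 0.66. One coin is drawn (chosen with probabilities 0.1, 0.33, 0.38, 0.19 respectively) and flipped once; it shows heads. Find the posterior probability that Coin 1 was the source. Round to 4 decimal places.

Posterior probability ≈ 0.1001

P(heads|C1) = 0.43; P(heads|C2) = 0.25; P(heads|C3) = 0.47; P(heads|C4) = 0.66.
Prior × likelihood for each source: 0.1·0.43=0.04300, 0.33·0.25=0.08250, 0.38·0.47=0.1786, 0.19·0.66=0.1254. Summing gives P(heads) = 0.42950.
P(Coin 1 | heads) = 0.04300 / 0.42950 = 0.1001.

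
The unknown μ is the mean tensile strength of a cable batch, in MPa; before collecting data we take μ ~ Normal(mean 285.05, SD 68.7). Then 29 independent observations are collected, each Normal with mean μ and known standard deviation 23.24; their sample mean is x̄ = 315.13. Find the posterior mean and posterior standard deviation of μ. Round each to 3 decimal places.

Posterior mean ≈ 315.012; posterior SD ≈ 4.307

Prior precision 1/τ₀² = 1/68.7² = 0.00021188; data precision n/σ² = 29/23.24² = 0.0536940.
Posterior precision = 0.00021188 + 0.0536940 = 0.0539059, giving posterior SD = 1/√0.0539059 = 4.307.
Posterior mean = (0.00021188·285.05 + 0.0536940·315.13) / 0.0539059 = 315.012.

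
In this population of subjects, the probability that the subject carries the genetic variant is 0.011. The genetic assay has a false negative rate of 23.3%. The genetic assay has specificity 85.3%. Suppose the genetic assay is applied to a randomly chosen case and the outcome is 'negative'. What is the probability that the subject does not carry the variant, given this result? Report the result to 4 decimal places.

P(¬H | E) ≈ 0.9970

Let H be the event that the subject carries the genetic variant. P(H) = 0.011, so P(¬H) = 0.989. With E the 'negative' result, P(E|H) = 0.233 and P(E|¬H) = 0.853.
P(E) = 0.233·0.011 + 0.853·0.989 = 0.0025630 + 0.84362 = 0.84618.
By Bayes' theorem, P(H|E) = 0.0025630 / 0.84618 = 0.0030. Hence P(¬H|E) = 1 − 0.0030 = 0.9970.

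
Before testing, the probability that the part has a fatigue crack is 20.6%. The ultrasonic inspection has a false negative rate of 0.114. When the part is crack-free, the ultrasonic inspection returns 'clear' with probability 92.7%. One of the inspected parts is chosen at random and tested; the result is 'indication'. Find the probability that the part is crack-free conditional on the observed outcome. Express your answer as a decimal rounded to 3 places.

P(¬H | E) ≈ 0.241

Write H for 'the part has a fatigue crack'. Prior odds H:¬H = 0.206/0.794 = 0.25945. For the 'indication' outcome, the likelihood ratio is 0.886/0.073 = 12.137.
Posterior odds = 0.25945 × 12.137 = 3.1489, so P(H|E) = 3.1489/(1+3.1489) = 0.759. Then P(¬H|E) = 1 − 0.759 = 0.241.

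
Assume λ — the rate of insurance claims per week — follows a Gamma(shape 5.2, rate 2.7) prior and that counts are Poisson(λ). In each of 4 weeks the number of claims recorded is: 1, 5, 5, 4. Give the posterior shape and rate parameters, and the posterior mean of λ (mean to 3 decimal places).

The Poisson likelihood adds the total count to the shape and the number of exposure periods to the rate. Here ∑xᵢ = 15 and n = 4, so shape 5.2→20.2 and rate 2.7→6.7.
E[λ | data] = 20.2/6.7 = 3.015.

Posterior: Gamma(shape=20.2, rate=6.7); mean ≈ 3.015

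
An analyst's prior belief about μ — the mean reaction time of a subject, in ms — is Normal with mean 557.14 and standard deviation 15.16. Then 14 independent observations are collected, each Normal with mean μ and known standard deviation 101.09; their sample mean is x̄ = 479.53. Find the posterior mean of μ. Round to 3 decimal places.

Posterior mean ≈ 538.556

Prior precision 1/τ₀² = 1/15.16² = 0.00435113; data precision n/σ² = 14/101.09² = 0.00136997.
Posterior precision = 0.00435113 + 0.00136997 = 0.00572110.
Posterior mean = (0.00435113·557.14 + 0.00136997·479.53) / 0.00572110 = 538.556.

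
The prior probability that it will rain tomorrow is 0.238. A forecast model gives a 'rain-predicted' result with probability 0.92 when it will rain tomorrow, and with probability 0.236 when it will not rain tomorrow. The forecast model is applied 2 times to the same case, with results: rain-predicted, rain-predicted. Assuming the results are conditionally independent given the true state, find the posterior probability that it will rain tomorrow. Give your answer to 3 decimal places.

Posterior P(H) ≈ 0.826

Let H be the event that it will rain tomorrow; start with P(H) = 0.238. P('rain-predicted'|H) = 0.92, P('rain-predicted'|¬H) = 0.236.
Update on result 1 ('rain-predicted'): P(H) ← 0.92·0.2380 / (0.92·0.2380 + 0.236·0.7620) = 0.21896/0.39879 = 0.5491.
Update on result 2 ('rain-predicted'): P(H) ← 0.92·0.5491 / (0.92·0.5491 + 0.236·0.4509) = 0.50513/0.61156 = 0.8260.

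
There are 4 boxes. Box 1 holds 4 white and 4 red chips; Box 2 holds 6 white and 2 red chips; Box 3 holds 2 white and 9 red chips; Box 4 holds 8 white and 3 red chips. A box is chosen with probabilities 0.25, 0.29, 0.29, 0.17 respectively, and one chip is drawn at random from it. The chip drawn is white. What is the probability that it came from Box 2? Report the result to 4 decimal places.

Tabulate prior·likelihood by source: [1] prior 0.25, lik 0.5, product 0.1250; [2] prior 0.29, lik 0.75, product 0.2175; [3] prior 0.29, lik 0.1818, product 0.05273; [4] prior 0.17, lik 0.7273, product 0.1236.
Normalizing constant = 0.51886; the posterior for Box 2 is its product over the sum, 0.2175/0.51886 = 0.4192.

Posterior probability ≈ 0.4192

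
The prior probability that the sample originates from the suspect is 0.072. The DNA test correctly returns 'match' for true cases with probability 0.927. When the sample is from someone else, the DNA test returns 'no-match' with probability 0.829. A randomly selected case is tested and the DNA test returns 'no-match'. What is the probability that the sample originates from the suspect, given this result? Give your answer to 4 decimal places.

P(H | E) ≈ 0.0068

Write H for 'the sample originates from the suspect'. Prior odds H:¬H = 0.072/0.928 = 0.077586. For the 'no-match' outcome, the likelihood ratio is 0.073/0.829 = 0.088058.
Posterior odds = 0.077586 × 0.088058 = 0.0068321, so P(H|E) = 0.0068321/(1+0.0068321) = 0.0068.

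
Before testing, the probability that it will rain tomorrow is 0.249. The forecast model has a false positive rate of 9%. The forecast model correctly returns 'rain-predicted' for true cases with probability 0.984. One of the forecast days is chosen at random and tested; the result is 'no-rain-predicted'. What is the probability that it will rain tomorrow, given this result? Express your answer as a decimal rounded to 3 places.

Let H be the event that it will rain tomorrow. P(H) = 0.249, so P(¬H) = 0.751. With E the 'no-rain-predicted' result, P(E|H) = 0.016 and P(E|¬H) = 0.91.
P(E) = 0.016·0.249 + 0.91·0.751 = 0.0039840 + 0.68341 = 0.68739.
By Bayes' theorem, P(H|E) = 0.0039840 / 0.68739 = 0.006.

P(H | E) ≈ 0.006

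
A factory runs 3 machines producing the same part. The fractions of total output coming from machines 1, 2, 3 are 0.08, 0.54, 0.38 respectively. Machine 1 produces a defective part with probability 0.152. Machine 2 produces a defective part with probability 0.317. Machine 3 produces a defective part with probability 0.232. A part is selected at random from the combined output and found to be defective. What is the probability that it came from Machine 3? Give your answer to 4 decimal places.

P(defective|M1) = 0.152; P(defective|M2) = 0.317; P(defective|M3) = 0.232.
Prior × likelihood for each source: 0.08·0.152=0.01216, 0.54·0.317=0.1712, 0.38·0.232=0.08816. Summing gives P(defective) = 0.27150.
P(Machine 3 | defective) = 0.08816 / 0.27150 = 0.3247.

Posterior probability ≈ 0.3247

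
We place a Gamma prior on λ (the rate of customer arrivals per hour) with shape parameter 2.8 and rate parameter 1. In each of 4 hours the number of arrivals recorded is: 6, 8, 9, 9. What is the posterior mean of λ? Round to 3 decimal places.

The Poisson likelihood adds the total count to the shape and the number of exposure periods to the rate. Here ∑xᵢ = 32 and n = 4, so shape 2.8→34.8 and rate 1→5.
Posterior mean = shape/rate = 34.8/5 = 6.960.

Posterior mean ≈ 6.960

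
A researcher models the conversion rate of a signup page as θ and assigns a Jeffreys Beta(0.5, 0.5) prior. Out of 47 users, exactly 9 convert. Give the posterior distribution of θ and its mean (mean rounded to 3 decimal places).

Observing 9 successes and 38 failures updates Beta(0.5, 0.5) by adding the success and failure counts to the two shape parameters: α = 0.5+9 = 9.5, β = 0.5+38 = 38.5.
Posterior mean = α/(α+β) = 9.5/48 = 0.198.

Posterior: Beta(9.5, 38.5); mean ≈ 0.198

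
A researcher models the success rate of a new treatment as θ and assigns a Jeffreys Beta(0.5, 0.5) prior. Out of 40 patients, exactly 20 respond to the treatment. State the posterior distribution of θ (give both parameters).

The binomial likelihood is conjugate to the Beta prior: with 20 successes and 20 failures, the posterior is Beta(0.5+20, 0.5+20) = Beta(20.5, 20.5).

Posterior: Beta(20.5, 20.5)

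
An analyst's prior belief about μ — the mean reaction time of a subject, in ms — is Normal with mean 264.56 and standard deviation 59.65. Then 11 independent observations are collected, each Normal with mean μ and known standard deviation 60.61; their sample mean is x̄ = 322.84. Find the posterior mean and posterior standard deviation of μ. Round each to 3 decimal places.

Posterior mean ≈ 317.839; posterior SD ≈ 17.473

Prior precision 1/τ₀² = 1/59.65² = 0.00028105; data precision n/σ² = 11/60.61² = 0.00299436.
Posterior precision = 0.00028105 + 0.00299436 = 0.00327541, giving posterior SD = 1/√0.00327541 = 17.473.
Posterior mean = (0.00028105·264.56 + 0.00299436·322.84) / 0.00327541 = 317.839.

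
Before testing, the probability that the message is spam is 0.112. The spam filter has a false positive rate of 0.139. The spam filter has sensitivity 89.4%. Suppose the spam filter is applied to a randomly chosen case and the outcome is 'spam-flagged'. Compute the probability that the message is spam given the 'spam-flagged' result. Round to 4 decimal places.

Write H for 'the message is spam'. Prior odds H:¬H = 0.112/0.888 = 0.12613. For the 'spam-flagged' outcome, the likelihood ratio is 0.894/0.139 = 6.4317.
Posterior odds = 0.12613 × 6.4317 = 0.81120, so P(H|E) = 0.81120/(1+0.81120) = 0.4479.

P(H | E) ≈ 0.4479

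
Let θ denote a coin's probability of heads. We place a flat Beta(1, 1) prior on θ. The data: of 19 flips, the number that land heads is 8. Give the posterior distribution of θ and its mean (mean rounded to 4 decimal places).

The binomial likelihood is conjugate to the Beta prior: with 8 successes and 11 failures, the posterior is Beta(1+8, 1+11) = Beta(9, 12).
E[θ | data] = 9/(9+12) = 0.4286.

Posterior: Beta(9, 12); mean ≈ 0.4286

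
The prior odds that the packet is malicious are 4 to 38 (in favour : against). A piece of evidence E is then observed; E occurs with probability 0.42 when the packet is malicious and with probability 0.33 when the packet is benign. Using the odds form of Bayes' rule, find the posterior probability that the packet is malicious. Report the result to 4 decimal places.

Posterior probability ≈ 0.1181

Prior odds = 4/38 = 0.10526. In log-odds, ln(0.10526) = -2.2513.
Add log likelihood ratio: ln(1.2727) = 0.24116.
Posterior log-odds = -2.0101, so posterior odds = exp(-2.0101) = 0.13397. Converting, P(H|E) = 0.13397/1.1340 = 0.1181.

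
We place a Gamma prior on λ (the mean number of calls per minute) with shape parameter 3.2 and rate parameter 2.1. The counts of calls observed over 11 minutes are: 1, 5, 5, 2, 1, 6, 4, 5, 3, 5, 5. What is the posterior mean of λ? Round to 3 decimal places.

Total count ∑xᵢ = 42 over n = 11 minutes.
Gamma is conjugate to the Poisson likelihood: posterior is Gamma(shape = 3.2+42 = 45.2, rate = 2.1+11 = 13.1).
Posterior mean = shape/rate = 45.2/13.1 = 3.450.

Posterior mean ≈ 3.450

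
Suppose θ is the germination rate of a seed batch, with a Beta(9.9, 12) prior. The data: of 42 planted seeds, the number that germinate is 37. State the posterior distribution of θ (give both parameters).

Observing 37 successes and 5 failures updates Beta(9.9, 12) by adding the success and failure counts to the two shape parameters: α = 9.9+37 = 46.9, β = 12+5 = 17.

Posterior: Beta(46.9, 17)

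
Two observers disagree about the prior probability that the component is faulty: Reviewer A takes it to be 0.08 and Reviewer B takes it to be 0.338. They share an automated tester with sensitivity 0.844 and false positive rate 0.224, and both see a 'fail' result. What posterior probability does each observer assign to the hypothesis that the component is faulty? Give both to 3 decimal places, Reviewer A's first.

Reviewer A: 0.247; Reviewer B: 0.658

The likelihood ratio for a 'fail' result is 0.844/0.224 = 3.7679.
Reviewer A: prior odds 0.08/0.92 = 0.086957; posterior odds 0.32764; posterior probability 0.247.
Reviewer B: prior odds 0.338/0.662 = 0.51057; posterior odds 1.9238; posterior probability 0.658.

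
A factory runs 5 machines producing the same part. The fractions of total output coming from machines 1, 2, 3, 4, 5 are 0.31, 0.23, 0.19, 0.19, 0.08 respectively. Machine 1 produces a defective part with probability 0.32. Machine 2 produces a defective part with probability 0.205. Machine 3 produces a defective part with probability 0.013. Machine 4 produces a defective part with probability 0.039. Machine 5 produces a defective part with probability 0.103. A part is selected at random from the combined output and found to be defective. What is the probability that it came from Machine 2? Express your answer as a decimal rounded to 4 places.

Posterior probability ≈ 0.2867

P(defective|M1) = 0.32; P(defective|M2) = 0.205; P(defective|M3) = 0.013; P(defective|M4) = 0.039; P(defective|M5) = 0.103.
Prior × likelihood for each source: 0.31·0.32=0.09920, 0.23·0.205=0.04715, 0.19·0.013=0.002470, 0.19·0.039=0.007410, 0.08·0.103=0.008240. Summing gives P(defective) = 0.16447.
P(Machine 2 | defective) = 0.04715 / 0.16447 = 0.2867.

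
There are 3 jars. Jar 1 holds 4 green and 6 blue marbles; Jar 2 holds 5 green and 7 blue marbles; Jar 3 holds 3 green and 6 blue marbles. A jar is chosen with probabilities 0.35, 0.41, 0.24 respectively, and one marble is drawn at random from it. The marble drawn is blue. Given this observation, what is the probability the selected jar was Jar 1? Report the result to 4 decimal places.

Tabulate prior·likelihood by source: [1] prior 0.35, lik 0.6, product 0.2100; [2] prior 0.41, lik 0.5833, product 0.2392; [3] prior 0.24, lik 0.6667, product 0.1600.
Normalizing constant = 0.60917; the posterior for Jar 1 is its product over the sum, 0.2100/0.60917 = 0.3447.

Posterior probability ≈ 0.3447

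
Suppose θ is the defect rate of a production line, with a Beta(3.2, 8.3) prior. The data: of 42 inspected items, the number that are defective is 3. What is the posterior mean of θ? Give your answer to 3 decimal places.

Posterior mean ≈ 0.116

The binomial likelihood is conjugate to the Beta prior: with 3 successes and 39 failures, the posterior is Beta(3.2+3, 8.3+39) = Beta(6.2, 47.3).
Posterior mean = α/(α+β) = 6.2/53.5 = 0.116.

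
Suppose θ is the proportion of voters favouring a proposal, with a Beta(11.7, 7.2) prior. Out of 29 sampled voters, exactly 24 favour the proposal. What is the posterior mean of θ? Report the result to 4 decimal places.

Observing 24 successes and 5 failures updates Beta(11.7, 7.2) by adding the success and failure counts to the two shape parameters: α = 11.7+24 = 35.7, β = 7.2+5 = 12.2.
E[θ | data] = 35.7/(35.7+12.2) = 0.7453.

Posterior mean ≈ 0.7453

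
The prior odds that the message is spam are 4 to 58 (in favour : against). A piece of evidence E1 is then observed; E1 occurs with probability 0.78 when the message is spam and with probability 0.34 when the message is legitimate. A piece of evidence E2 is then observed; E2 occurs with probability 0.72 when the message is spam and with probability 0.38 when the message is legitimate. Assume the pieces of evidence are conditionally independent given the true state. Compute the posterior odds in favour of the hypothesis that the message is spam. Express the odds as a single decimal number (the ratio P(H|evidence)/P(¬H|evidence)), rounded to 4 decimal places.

Prior odds = 4/58 = 0.068966.
Likelihood ratio for E1 = 0.78/0.34 = 2.2941.
Likelihood ratio for E2 = 0.72/0.38 = 1.8947.
Posterior odds = prior odds × LR₁ × LR₂ = 0.29978.

Posterior odds ≈ 0.2998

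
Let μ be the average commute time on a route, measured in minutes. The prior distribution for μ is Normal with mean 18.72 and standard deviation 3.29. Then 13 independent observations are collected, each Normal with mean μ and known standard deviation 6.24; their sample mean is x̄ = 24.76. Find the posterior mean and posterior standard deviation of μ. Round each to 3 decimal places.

Prior precision 1/τ₀² = 1/3.29² = 0.0923864; data precision n/σ² = 13/6.24² = 0.333868.
Posterior precision = 0.0923864 + 0.333868 = 0.426254, giving posterior SD = 1/√0.426254 = 1.532.
Posterior mean = (0.0923864·18.72 + 0.333868·24.76) / 0.426254 = 23.451.

Posterior mean ≈ 23.451; posterior SD ≈ 1.532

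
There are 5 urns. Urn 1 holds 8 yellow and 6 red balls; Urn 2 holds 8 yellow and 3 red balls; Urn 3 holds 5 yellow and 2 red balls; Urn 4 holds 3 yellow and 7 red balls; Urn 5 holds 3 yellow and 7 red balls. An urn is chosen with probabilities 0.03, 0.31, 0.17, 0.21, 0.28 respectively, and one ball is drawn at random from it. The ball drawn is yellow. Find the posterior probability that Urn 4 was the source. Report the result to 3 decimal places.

Posterior probability ≈ 0.123

P(yellow|Urn 1) = 0.5714; P(yellow|Urn 2) = 0.7273; P(yellow|Urn 3) = 0.7143; P(yellow|Urn 4) = 0.3; P(yellow|Urn 5) = 0.3.
Prior × likelihood for each source: 0.03·0.5714=0.01714, 0.31·0.7273=0.2255, 0.17·0.7143=0.1214, 0.21·0.3=0.06300, 0.28·0.3=0.08400. Summing gives P(yellow) = 0.51103.
P(Urn 4 | yellow) = 0.06300 / 0.51103 = 0.123.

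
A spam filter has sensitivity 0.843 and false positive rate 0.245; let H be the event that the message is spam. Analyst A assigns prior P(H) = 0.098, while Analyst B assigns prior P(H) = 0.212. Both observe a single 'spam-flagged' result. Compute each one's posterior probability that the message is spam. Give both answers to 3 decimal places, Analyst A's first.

P('+'|H) = 0.843, P('+'|¬H) = 0.245.
Analyst A: numerator 0.843·0.098 = 0.082614; evidence = 0.082614+0.245·0.902 = 0.30360; posterior = 0.272.
Analyst B: numerator 0.843·0.212 = 0.17872; evidence = 0.17872+0.245·0.788 = 0.37178; posterior = 0.481.

Analyst A: 0.272; Analyst B: 0.481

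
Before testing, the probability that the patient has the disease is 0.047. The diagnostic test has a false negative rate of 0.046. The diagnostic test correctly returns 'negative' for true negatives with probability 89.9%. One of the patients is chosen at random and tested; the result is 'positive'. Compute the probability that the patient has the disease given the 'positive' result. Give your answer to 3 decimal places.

P(H | E) ≈ 0.318

Let H be the event that the patient has the disease. P(H) = 0.047, so P(¬H) = 0.953. With E the 'positive' result, P(E|H) = 0.954 and P(E|¬H) = 0.101.
P(E) = 0.954·0.047 + 0.101·0.953 = 0.044838 + 0.096253 = 0.14109.
By Bayes' theorem, P(H|E) = 0.044838 / 0.14109 = 0.318.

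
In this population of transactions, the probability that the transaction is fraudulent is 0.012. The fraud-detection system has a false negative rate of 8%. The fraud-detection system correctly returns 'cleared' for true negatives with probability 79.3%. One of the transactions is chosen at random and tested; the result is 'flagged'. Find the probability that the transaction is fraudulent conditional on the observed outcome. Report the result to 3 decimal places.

Write H for 'the transaction is fraudulent'. Prior odds H:¬H = 0.012/0.988 = 0.012146. For the 'flagged' outcome, the likelihood ratio is 0.92/0.207 = 4.4444.
Posterior odds = 0.012146 × 4.4444 = 0.053981, so P(H|E) = 0.053981/(1+0.053981) = 0.051.

P(H | E) ≈ 0.051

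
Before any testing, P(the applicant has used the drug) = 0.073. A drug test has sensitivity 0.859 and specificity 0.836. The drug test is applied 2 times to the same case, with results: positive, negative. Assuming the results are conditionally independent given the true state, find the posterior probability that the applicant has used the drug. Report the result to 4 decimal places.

Posterior P(H) ≈ 0.0650

With H the event that the applicant has used the drug, the joint likelihood of the observed sequence is P(data|H) = 0.859·0.141 = 0.12112 and P(data|¬H) = 0.164·0.836 = 0.13710.
Bayes: P(H|data) = 0.073·0.12112 / (0.073·0.12112 + 0.927·0.13710) = 0.0088417/0.13594 = 0.0650.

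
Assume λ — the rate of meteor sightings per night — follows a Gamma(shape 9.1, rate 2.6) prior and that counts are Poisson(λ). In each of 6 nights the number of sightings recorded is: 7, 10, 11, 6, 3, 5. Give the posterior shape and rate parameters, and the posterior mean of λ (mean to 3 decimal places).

The Poisson likelihood adds the total count to the shape and the number of exposure periods to the rate. Here ∑xᵢ = 42 and n = 6, so shape 9.1→51.1 and rate 2.6→8.6.
Posterior mean = shape/rate = 51.1/8.6 = 5.942.

Posterior: Gamma(shape=51.1, rate=8.6); mean ≈ 5.942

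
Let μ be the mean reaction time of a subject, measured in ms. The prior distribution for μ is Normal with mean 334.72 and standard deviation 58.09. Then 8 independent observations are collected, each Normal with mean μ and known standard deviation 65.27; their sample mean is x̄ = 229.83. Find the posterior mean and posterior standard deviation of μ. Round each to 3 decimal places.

Posterior mean ≈ 244.127; posterior SD ≈ 21.446

Prior precision 1/τ₀² = 1/58.09² = 0.00029634; data precision n/σ² = 8/65.27² = 0.00187786.
Posterior precision = 0.00029634 + 0.00187786 = 0.00217420, giving posterior SD = 1/√0.00217420 = 21.446.
Posterior mean = (0.00029634·334.72 + 0.00187786·229.83) / 0.00217420 = 244.127.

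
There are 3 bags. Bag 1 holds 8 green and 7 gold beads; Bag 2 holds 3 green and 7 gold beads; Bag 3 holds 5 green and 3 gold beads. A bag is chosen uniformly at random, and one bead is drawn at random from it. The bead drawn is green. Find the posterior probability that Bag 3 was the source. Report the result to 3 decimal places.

Posterior probability ≈ 0.429

Tabulate prior·likelihood by source: [1] prior 0.333333, lik 0.5333, product 0.1778; [2] prior 0.333333, lik 0.3, product 0.1000; [3] prior 0.333333, lik 0.625, product 0.2083.
Normalizing constant = 0.48611; the posterior for Bag 3 is its product over the sum, 0.2083/0.48611 = 0.429.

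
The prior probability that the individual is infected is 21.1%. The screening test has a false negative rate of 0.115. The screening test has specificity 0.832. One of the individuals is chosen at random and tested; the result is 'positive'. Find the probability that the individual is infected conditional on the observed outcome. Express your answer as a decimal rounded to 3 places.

P(H | E) ≈ 0.585

Write H for 'the individual is infected'. Prior odds H:¬H = 0.211/0.789 = 0.26743. For the 'positive' outcome, the likelihood ratio is 0.885/0.168 = 5.2679.
Posterior odds = 0.26743 × 5.2679 = 1.4088, so P(H|E) = 1.4088/(1+1.4088) = 0.585.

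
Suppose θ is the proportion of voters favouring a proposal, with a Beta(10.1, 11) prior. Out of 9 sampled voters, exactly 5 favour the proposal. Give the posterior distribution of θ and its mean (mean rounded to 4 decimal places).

Posterior: Beta(15.1, 15); mean ≈ 0.5017

The binomial likelihood is conjugate to the Beta prior: with 5 successes and 4 failures, the posterior is Beta(10.1+5, 11+4) = Beta(15.1, 15).
Posterior mean = α/(α+β) = 15.1/30.1 = 0.5017.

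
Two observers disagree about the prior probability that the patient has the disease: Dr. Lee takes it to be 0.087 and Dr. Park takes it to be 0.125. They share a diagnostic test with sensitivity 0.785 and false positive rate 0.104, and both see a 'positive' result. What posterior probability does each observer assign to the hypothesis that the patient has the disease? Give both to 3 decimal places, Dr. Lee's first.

Dr. Lee: 0.418; Dr. Park: 0.519

P('+'|H) = 0.785, P('+'|¬H) = 0.104.
Dr. Lee: numerator 0.785·0.087 = 0.068295; evidence = 0.068295+0.104·0.913 = 0.16325; posterior = 0.418.
Dr. Park: numerator 0.785·0.125 = 0.098125; evidence = 0.098125+0.104·0.875 = 0.18912; posterior = 0.519.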